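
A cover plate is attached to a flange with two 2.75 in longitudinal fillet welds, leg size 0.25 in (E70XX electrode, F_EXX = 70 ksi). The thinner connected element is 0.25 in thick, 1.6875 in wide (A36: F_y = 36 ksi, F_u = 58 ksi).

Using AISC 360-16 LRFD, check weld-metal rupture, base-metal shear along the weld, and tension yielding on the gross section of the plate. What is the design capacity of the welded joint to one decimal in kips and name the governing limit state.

Weld metal: throat = 0.707×0.25 = 0.17675 in, L = 2×2.75 = 5.5 in. φR_n = 0.75 × 0.6 × 70 × 0.17675 × 5.5 = 30.6 kips.
Base metal shear (0.25 in plate): yield φR_n = 1.0×0.6×36×0.25×5.5 = 29.7 kips; rupture φR_n = 0.75×0.6×58×0.25×5.5 = 35.9 kips; take 29.7 kips (yield).
Tension yield (gross): A_g = 1.6875×0.25 = 0.42188 in². φR_n = 0.90 × 36 × 0.42188 = 13.7 kips.
Governing: min(30.6, 29.7, 13.7) = 13.7 kips → gross-section yield.

13.7 kips (gross-section yield governs)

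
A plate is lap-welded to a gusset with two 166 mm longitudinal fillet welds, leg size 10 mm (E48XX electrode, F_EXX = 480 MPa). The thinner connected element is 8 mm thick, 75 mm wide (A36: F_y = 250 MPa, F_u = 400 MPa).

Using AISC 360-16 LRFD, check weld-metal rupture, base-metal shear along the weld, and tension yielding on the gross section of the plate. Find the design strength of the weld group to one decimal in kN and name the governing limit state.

Weld metal: throat = 0.707×10 = 7.07 mm, L = 2×166 = 332 mm. φR_n = 0.75 × 0.6 × 480 × 7.07 × 332 = 507.0 kN.
Base metal shear (8 mm plate): yield φR_n = 1.0×0.6×250×8×332 = 398.4 kN; rupture φR_n = 0.75×0.6×400×8×332 = 478.1 kN; take 398.4 kN (yield).
Tension yield (gross): A_g = 75×8 = 600 mm². φR_n = 0.90 × 250 × 600 = 135.0 kN.
Governing: min(507.0, 398.4, 135.0) = 135.0 kN → gross-section yield.

135.0 kN (gross-section yield governs)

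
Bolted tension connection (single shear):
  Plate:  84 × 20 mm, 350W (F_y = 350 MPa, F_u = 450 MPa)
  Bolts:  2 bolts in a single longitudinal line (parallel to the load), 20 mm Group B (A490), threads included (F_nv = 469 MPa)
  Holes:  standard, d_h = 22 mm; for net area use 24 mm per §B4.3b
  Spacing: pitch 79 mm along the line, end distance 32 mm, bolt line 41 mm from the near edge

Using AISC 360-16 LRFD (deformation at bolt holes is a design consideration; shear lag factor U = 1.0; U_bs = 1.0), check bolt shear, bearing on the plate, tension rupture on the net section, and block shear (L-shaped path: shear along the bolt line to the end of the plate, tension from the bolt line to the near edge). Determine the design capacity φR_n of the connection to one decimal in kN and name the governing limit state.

Bolt shear: A_b = π(20)²/4 = 314.16 mm². φR_n = 0.75 × 469 × 314.16 × 2 × 1 = 221.0 kN.
Bearing (20 mm plate, F_u = 450 MPa): end bolts L_c = 32 − 22/2 = 21, R_n = min(1.2×21×20×450, 2.4×20×20×450) = 226.8 kN/bolt; interior L_c = 79 − 22 = 57, R_n = 432 kN/bolt. φR_n = 0.75 × (1×226.8 + 1×432) = 494.1 kN.
Tension rupture (net): A_n = (84 − 1×24)×20 = 1200 mm² (U = 1.0, A_e = A_n). φR_n = 0.75 × 450 × 1200 = 405.0 kN.
Block shear: shear path 1×[32+1×79] = 1×111 mm, A_gv = 2220, A_nv = 1×(111 − 1.5×24)×20 = 1500 mm²; tension to near edge: (41 − 0.5×24)×20 = 580 mm². R_n = min(0.6×450×1500, 0.6×350×2220) + 1.0×450×580 = min(405, 466.2) + 261 = 666 kN. φR_n = 0.75 × 666 = 499.5 kN.
Governing: min(221.0, 494.1, 405.0, 499.5) = 221.0 kN → bolt shear.

221.0 kN (bolt shear governs)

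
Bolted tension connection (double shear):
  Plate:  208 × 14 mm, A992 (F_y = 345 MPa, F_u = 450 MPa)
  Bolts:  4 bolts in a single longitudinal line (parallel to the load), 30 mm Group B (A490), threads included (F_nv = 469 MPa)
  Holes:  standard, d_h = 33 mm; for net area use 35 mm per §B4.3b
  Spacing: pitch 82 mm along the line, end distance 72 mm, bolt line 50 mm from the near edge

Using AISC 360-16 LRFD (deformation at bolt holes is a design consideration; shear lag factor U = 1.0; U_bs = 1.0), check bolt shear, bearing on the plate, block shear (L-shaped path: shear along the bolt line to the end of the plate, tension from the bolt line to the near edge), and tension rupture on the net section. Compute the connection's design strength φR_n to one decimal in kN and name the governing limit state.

707.8 kN (block shear governs)

Bolt shear: A_b = π(30)²/4 = 706.86 mm². φR_n = 0.75 × 469 × 706.86 × 4 × 2 = 1989.1 kN.
Bearing (14 mm plate, F_u = 450 MPa): end bolts L_c = 72 − 33/2 = 55.5, R_n = min(1.2×55.5×14×450, 2.4×30×14×450) = 419.58 kN/bolt; interior L_c = 82 − 33 = 49, R_n = 370.44 kN/bolt. φR_n = 0.75 × (1×419.58 + 3×370.44) = 1148.2 kN.
Block shear: shear path 1×[72+3×82] = 1×318 mm, A_gv = 4452, A_nv = 1×(318 − 3.5×35)×14 = 2737 mm²; tension to near edge: (50 − 0.5×35)×14 = 455 mm². R_n = min(0.6×450×2737, 0.6×345×4452) + 1.0×450×455 = min(738.99, 921.56) + 204.75 = 943.74 kN. φR_n = 0.75 × 943.74 = 707.8 kN.
Tension rupture (net): A_n = (208 − 1×35)×14 = 2422 mm² (U = 1.0, A_e = A_n). φR_n = 0.75 × 450 × 2422 = 817.4 kN.
Governing: min(1989.1, 1148.2, 707.8, 817.4) = 707.8 kN → block shear.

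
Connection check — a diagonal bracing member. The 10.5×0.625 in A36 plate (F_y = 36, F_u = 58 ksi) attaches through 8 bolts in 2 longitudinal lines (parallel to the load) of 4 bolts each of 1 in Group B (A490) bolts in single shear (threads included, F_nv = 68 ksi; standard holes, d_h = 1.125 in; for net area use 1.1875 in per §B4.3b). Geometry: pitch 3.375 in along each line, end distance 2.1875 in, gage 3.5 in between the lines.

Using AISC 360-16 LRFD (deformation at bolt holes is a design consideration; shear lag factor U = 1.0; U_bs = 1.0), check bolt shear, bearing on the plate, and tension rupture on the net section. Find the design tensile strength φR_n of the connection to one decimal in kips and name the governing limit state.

220.9 kips (net-section rupture governs)

Bolt shear: A_b = π(1)²/4 = 0.7854 in². φR_n = 0.75 × 68 × 0.7854 × 8 × 1 = 320.4 kips.
Bearing (0.625 in plate, F_u = 58 ksi): end bolts L_c = 2.1875 − 1.125/2 = 1.625, R_n = min(1.2×1.625×0.625×58, 2.4×1×0.625×58) = 70.688 kips/bolt; interior L_c = 3.375 − 1.125 = 2.25, R_n = 87 kips/bolt. φR_n = 0.75 × (2×70.688 + 6×87) = 497.5 kips.
Tension rupture (net): A_n = (10.5 − 2×1.1875)×0.625 = 5.0781 in² (U = 1.0, A_e = A_n). φR_n = 0.75 × 58 × 5.0781 = 220.9 kips.
Governing: min(320.4, 497.5, 220.9) = 220.9 kips → net-section rupture.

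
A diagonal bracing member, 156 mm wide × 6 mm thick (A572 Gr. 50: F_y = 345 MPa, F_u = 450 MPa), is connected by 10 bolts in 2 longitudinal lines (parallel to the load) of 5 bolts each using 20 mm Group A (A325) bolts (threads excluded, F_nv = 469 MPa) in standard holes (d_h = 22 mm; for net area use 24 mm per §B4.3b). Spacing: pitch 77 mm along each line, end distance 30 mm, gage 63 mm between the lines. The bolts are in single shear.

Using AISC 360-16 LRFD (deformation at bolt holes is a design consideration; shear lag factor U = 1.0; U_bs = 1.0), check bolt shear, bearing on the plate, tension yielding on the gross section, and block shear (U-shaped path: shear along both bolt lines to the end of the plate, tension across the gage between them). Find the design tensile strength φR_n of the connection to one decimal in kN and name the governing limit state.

290.6 kN (gross-section yield governs)

Bolt shear: A_b = π(20)²/4 = 314.16 mm². φR_n = 0.75 × 469 × 314.16 × 10 × 1 = 1105.1 kN.
Bearing (6 mm plate, F_u = 450 MPa): end bolts L_c = 30 − 22/2 = 19, R_n = min(1.2×19×6×450, 2.4×20×6×450) = 61.56 kN/bolt; interior L_c = 77 − 22 = 55, R_n = 129.6 kN/bolt. φR_n = 0.75 × (2×61.56 + 8×129.6) = 869.9 kN.
Tension yield (gross): A_g = 156×6 = 936 mm². φR_n = 0.90 × 345 × 936 = 290.6 kN.
Block shear: shear path 2×[30+4×77] = 2×338 mm, A_gv = 4056, A_nv = 2×(338 − 4.5×24)×6 = 2760 mm²; tension across gage: (63 − 1×24)×6 = 234 mm². R_n = min(0.6×450×2760, 0.6×345×4056) + 1.0×450×234 = min(745.2, 839.59) + 105.3 = 850.5 kN. φR_n = 0.75 × 850.5 = 637.9 kN.
Governing: min(1105.1, 869.9, 290.6, 637.9) = 290.6 kN → gross-section yield.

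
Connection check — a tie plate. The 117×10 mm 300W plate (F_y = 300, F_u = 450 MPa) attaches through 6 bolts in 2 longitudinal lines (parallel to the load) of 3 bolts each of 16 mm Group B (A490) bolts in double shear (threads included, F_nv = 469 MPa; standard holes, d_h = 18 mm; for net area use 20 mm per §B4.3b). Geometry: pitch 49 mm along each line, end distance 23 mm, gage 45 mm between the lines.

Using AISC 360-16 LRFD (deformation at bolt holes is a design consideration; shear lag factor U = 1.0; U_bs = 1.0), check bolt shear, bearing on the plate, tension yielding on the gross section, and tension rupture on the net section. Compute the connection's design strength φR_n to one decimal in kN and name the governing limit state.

Bolt shear: A_b = π(16)²/4 = 201.06 mm². φR_n = 0.75 × 469 × 201.06 × 6 × 2 = 848.7 kN.
Bearing (10 mm plate, F_u = 450 MPa): end bolts L_c = 23 − 18/2 = 14, R_n = min(1.2×14×10×450, 2.4×16×10×450) = 75.6 kN/bolt; interior L_c = 49 − 18 = 31, R_n = 167.4 kN/bolt. φR_n = 0.75 × (2×75.6 + 4×167.4) = 615.6 kN.
Tension yield (gross): A_g = 117×10 = 1170 mm². φR_n = 0.90 × 300 × 1170 = 315.9 kN.
Tension rupture (net): A_n = (117 − 2×20)×10 = 770 mm² (U = 1.0, A_e = A_n). φR_n = 0.75 × 450 × 770 = 259.9 kN.
Governing: min(848.7, 615.6, 315.9, 259.9) = 259.9 kN → net-section rupture.

259.9 kN (net-section rupture governs)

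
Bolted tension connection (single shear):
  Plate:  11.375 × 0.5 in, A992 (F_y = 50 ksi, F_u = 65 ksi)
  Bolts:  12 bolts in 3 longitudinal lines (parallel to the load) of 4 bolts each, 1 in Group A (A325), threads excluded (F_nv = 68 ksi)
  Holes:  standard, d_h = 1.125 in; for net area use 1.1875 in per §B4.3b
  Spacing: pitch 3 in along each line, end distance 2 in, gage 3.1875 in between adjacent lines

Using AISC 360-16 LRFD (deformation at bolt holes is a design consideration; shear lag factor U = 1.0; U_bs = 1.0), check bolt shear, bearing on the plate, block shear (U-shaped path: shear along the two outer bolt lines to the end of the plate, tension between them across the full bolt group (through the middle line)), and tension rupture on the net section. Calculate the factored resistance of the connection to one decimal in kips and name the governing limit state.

Bolt shear: A_b = π(1)²/4 = 0.7854 in². φR_n = 0.75 × 68 × 0.7854 × 12 × 1 = 480.7 kips.
Bearing (0.5 in plate, F_u = 65 ksi): end bolts L_c = 2 − 1.125/2 = 1.4375, R_n = min(1.2×1.4375×0.5×65, 2.4×1×0.5×65) = 56.063 kips/bolt; interior L_c = 3 − 1.125 = 1.875, R_n = 73.125 kips/bolt. φR_n = 0.75 × (3×56.063 + 9×73.125) = 619.7 kips.
Block shear: shear path 2×[2+3×3] = 2×11 in, A_gv = 11, A_nv = 2×(11 − 3.5×1.1875)×0.5 = 6.8438 in²; tension across gage: (6.375 − 2×1.1875)×0.5 = 2 in². R_n = min(0.6×65×6.8438, 0.6×50×11) + 1.0×65×2 = min(266.91, 330) + 130 = 396.91 kips. φR_n = 0.75 × 396.91 = 297.7 kips.
Tension rupture (net): A_n = (11.375 − 3×1.1875)×0.5 = 3.9063 in² (U = 1.0, A_e = A_n). φR_n = 0.75 × 65 × 3.9063 = 190.4 kips.
Governing: min(480.7, 619.7, 297.7, 190.4) = 190.4 kips → net-section rupture.

190.4 kips (net-section rupture governs)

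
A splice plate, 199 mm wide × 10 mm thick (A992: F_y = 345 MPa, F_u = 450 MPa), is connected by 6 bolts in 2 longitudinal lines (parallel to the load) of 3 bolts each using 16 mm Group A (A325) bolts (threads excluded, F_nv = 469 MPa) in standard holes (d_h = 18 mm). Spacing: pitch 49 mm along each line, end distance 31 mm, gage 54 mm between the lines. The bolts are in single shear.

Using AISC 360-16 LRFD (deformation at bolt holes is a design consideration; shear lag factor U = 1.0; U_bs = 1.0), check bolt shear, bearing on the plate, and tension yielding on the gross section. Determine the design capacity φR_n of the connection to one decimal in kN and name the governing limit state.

424.3 kN (bolt shear governs)

Bolt shear: A_b = π(16)²/4 = 201.06 mm². φR_n = 0.75 × 469 × 201.06 × 6 × 1 = 424.3 kN.
Bearing (10 mm plate, F_u = 450 MPa): end bolts L_c = 31 − 18/2 = 22, R_n = min(1.2×22×10×450, 2.4×16×10×450) = 118.8 kN/bolt; interior L_c = 49 − 18 = 31, R_n = 167.4 kN/bolt. φR_n = 0.75 × (2×118.8 + 4×167.4) = 680.4 kN.
Tension yield (gross): A_g = 199×10 = 1990 mm². φR_n = 0.90 × 345 × 1990 = 617.9 kN.
Governing: min(424.3, 680.4, 617.9) = 424.3 kN → bolt shear.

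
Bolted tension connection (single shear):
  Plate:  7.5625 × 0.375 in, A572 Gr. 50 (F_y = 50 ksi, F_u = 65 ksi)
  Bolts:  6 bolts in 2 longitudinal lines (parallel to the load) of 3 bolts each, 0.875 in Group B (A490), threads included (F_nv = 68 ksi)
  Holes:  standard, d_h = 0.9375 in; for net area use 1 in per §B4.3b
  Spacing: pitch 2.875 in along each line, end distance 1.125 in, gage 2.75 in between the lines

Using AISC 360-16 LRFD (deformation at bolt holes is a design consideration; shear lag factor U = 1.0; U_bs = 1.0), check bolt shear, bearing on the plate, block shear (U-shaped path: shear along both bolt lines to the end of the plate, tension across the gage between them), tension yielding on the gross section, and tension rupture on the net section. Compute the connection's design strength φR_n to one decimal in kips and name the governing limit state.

Bolt shear: A_b = π(0.875)²/4 = 0.60132 in². φR_n = 0.75 × 68 × 0.60132 × 6 × 1 = 184.0 kips.
Bearing (0.375 in plate, F_u = 65 ksi): end bolts L_c = 1.125 − 0.9375/2 = 0.65625, R_n = min(1.2×0.65625×0.375×65, 2.4×0.875×0.375×65) = 19.195 kips/bolt; interior L_c = 2.875 − 0.9375 = 1.9375, R_n = 51.188 kips/bolt. φR_n = 0.75 × (2×19.195 + 4×51.188) = 182.4 kips.
Block shear: shear path 2×[1.125+2×2.875] = 2×6.875 in, A_gv = 5.1563, A_nv = 2×(6.875 − 2.5×1)×0.375 = 3.2813 in²; tension across gage: (2.75 − 1×1)×0.375 = 0.65625 in². R_n = min(0.6×65×3.2813, 0.6×50×5.1563) + 1.0×65×0.65625 = min(127.97, 154.69) + 42.656 = 170.63 kips. φR_n = 0.75 × 170.63 = 128.0 kips.
Tension yield (gross): A_g = 7.5625×0.375 = 2.8359 in². φR_n = 0.90 × 50 × 2.8359 = 127.6 kips.
Tension rupture (net): A_n = (7.5625 − 2×1)×0.375 = 2.0859 in² (U = 1.0, A_e = A_n). φR_n = 0.75 × 65 × 2.0859 = 101.7 kips.
Governing: min(184.0, 182.4, 128.0, 127.6, 101.7) = 101.7 kips → net-section rupture.

101.7 kips (net-section rupture governs)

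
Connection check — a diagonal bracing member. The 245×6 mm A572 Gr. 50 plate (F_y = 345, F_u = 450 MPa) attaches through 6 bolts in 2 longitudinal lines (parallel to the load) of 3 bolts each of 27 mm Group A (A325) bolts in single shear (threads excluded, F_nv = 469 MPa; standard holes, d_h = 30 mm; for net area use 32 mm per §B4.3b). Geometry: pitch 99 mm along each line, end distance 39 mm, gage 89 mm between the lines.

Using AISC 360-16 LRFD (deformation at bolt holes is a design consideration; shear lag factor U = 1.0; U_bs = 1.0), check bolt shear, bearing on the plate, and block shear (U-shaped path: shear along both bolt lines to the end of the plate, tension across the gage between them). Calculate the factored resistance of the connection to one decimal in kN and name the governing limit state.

496.9 kN (block shear governs)

Bolt shear: A_b = π(27)²/4 = 572.56 mm². φR_n = 0.75 × 469 × 572.56 × 6 × 1 = 1208.4 kN.
Bearing (6 mm plate, F_u = 450 MPa): end bolts L_c = 39 − 30/2 = 24, R_n = min(1.2×24×6×450, 2.4×27×6×450) = 77.76 kN/bolt; interior L_c = 99 − 30 = 69, R_n = 174.96 kN/bolt. φR_n = 0.75 × (2×77.76 + 4×174.96) = 641.5 kN.
Block shear: shear path 2×[39+2×99] = 2×237 mm, A_gv = 2844, A_nv = 2×(237 − 2.5×32)×6 = 1884 mm²; tension across gage: (89 − 1×32)×6 = 342 mm². R_n = min(0.6×450×1884, 0.6×345×2844) + 1.0×450×342 = min(508.68, 588.71) + 153.9 = 662.58 kN. φR_n = 0.75 × 662.58 = 496.9 kN.
Governing: min(1208.4, 641.5, 496.9) = 496.9 kN → block shear.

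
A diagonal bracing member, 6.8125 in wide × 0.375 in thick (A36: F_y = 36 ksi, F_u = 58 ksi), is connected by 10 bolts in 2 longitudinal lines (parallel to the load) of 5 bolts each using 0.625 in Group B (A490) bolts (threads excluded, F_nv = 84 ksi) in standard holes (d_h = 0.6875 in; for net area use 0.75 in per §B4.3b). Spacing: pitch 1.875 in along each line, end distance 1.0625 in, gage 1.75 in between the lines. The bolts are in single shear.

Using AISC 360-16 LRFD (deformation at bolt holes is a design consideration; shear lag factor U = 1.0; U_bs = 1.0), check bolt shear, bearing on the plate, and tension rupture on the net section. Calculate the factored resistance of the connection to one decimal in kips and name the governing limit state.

Bolt shear: A_b = π(0.625)²/4 = 0.3068 in². φR_n = 0.75 × 84 × 0.3068 × 10 × 1 = 193.3 kips.
Bearing (0.375 in plate, F_u = 58 ksi): end bolts L_c = 1.0625 − 0.6875/2 = 0.71875, R_n = min(1.2×0.71875×0.375×58, 2.4×0.625×0.375×58) = 18.759 kips/bolt; interior L_c = 1.875 − 0.6875 = 1.1875, R_n = 30.994 kips/bolt. φR_n = 0.75 × (2×18.759 + 8×30.994) = 214.1 kips.
Tension rupture (net): A_n = (6.8125 − 2×0.75)×0.375 = 1.9922 in² (U = 1.0, A_e = A_n). φR_n = 0.75 × 58 × 1.9922 = 86.7 kips.
Governing: min(193.3, 214.1, 86.7) = 86.7 kips → net-section rupture.

86.7 kips (net-section rupture governs)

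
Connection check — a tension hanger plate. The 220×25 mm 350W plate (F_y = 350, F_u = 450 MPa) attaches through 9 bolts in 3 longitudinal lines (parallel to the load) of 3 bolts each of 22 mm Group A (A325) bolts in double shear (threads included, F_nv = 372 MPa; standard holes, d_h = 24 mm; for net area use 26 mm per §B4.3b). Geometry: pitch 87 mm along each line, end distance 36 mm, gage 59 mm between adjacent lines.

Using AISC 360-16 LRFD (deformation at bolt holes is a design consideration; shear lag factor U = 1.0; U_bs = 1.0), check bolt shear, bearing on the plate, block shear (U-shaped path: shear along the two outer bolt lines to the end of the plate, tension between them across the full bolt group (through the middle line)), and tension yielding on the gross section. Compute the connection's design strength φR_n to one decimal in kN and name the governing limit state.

1732.5 kN (gross-section yield governs)

Bolt shear: A_b = π(22)²/4 = 380.13 mm². φR_n = 0.75 × 372 × 380.13 × 9 × 2 = 1909.0 kN.
Bearing (25 mm plate, F_u = 450 MPa): end bolts L_c = 36 − 24/2 = 24, R_n = min(1.2×24×25×450, 2.4×22×25×450) = 324 kN/bolt; interior L_c = 87 − 24 = 63, R_n = 594 kN/bolt. φR_n = 0.75 × (3×324 + 6×594) = 3402.0 kN.
Block shear: shear path 2×[36+2×87] = 2×210 mm, A_gv = 10500, A_nv = 2×(210 − 2.5×26)×25 = 7250 mm²; tension across gage: (118 − 2×26)×25 = 1650 mm². R_n = min(0.6×450×7250, 0.6×350×10500) + 1.0×450×1650 = min(1957.5, 2205) + 742.5 = 2700 kN. φR_n = 0.75 × 2700 = 2025.0 kN.
Tension yield (gross): A_g = 220×25 = 5500 mm². φR_n = 0.90 × 350 × 5500 = 1732.5 kN.
Governing: min(1909.0, 3402.0, 2025.0, 1732.5) = 1732.5 kN → gross-section yield.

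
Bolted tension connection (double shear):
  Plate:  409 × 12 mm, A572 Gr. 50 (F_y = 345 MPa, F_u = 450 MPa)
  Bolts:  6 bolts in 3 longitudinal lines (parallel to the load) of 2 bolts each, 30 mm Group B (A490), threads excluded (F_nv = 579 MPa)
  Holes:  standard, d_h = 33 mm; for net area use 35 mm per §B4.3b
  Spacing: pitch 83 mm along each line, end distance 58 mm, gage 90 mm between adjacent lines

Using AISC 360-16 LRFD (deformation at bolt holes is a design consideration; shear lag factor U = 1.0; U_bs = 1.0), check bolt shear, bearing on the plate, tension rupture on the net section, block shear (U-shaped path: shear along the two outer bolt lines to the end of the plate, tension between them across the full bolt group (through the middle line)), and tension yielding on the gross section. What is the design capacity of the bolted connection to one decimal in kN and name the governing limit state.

Bolt shear: A_b = π(30)²/4 = 706.86 mm². φR_n = 0.75 × 579 × 706.86 × 6 × 2 = 3683.4 kN.
Bearing (12 mm plate, F_u = 450 MPa): end bolts L_c = 58 − 33/2 = 41.5, R_n = min(1.2×41.5×12×450, 2.4×30×12×450) = 268.92 kN/bolt; interior L_c = 83 − 33 = 50, R_n = 324 kN/bolt. φR_n = 0.75 × (3×268.92 + 3×324) = 1334.1 kN.
Tension rupture (net): A_n = (409 − 3×35)×12 = 3648 mm² (U = 1.0, A_e = A_n). φR_n = 0.75 × 450 × 3648 = 1231.2 kN.
Block shear: shear path 2×[58+1×83] = 2×141 mm, A_gv = 3384, A_nv = 2×(141 − 1.5×35)×12 = 2124 mm²; tension across gage: (180 − 2×35)×12 = 1320 mm². R_n = min(0.6×450×2124, 0.6×345×3384) + 1.0×450×1320 = min(573.48, 700.49) + 594 = 1167.5 kN. φR_n = 0.75 × 1167.5 = 875.6 kN.
Tension yield (gross): A_g = 409×12 = 4908 mm². φR_n = 0.90 × 345 × 4908 = 1523.9 kN.
Governing: min(3683.4, 1334.1, 1231.2, 875.6, 1523.9) = 875.6 kN → block shear.

875.6 kN (block shear governs)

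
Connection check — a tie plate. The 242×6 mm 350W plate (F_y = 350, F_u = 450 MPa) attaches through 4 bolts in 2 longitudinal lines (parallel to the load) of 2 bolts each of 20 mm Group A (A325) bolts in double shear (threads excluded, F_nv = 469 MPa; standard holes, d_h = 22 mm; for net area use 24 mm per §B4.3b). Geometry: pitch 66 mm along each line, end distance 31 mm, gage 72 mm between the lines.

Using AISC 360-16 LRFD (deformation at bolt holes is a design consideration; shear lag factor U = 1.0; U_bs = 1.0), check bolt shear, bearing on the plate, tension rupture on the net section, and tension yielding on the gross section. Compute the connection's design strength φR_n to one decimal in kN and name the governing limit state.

Bolt shear: A_b = π(20)²/4 = 314.16 mm². φR_n = 0.75 × 469 × 314.16 × 4 × 2 = 884.0 kN.
Bearing (6 mm plate, F_u = 450 MPa): end bolts L_c = 31 − 22/2 = 20, R_n = min(1.2×20×6×450, 2.4×20×6×450) = 64.8 kN/bolt; interior L_c = 66 − 22 = 44, R_n = 129.6 kN/bolt. φR_n = 0.75 × (2×64.8 + 2×129.6) = 291.6 kN.
Tension rupture (net): A_n = (242 − 2×24)×6 = 1164 mm² (U = 1.0, A_e = A_n). φR_n = 0.75 × 450 × 1164 = 392.9 kN.
Tension yield (gross): A_g = 242×6 = 1452 mm². φR_n = 0.90 × 350 × 1452 = 457.4 kN.
Governing: min(884.0, 291.6, 392.9, 457.4) = 291.6 kN → bearing.

291.6 kN (bearing governs)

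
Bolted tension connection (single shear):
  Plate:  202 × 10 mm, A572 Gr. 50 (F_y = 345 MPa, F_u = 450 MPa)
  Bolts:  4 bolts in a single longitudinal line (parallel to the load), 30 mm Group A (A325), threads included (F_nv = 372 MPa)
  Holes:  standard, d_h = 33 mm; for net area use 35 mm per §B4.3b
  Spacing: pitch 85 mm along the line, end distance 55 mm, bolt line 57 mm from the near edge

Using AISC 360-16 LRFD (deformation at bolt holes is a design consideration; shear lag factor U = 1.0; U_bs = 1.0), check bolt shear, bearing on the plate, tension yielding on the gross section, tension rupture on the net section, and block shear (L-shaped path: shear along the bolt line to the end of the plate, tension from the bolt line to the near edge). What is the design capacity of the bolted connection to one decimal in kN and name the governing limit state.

Bolt shear: A_b = π(30)²/4 = 706.86 mm². φR_n = 0.75 × 372 × 706.86 × 4 × 1 = 788.9 kN.
Bearing (10 mm plate, F_u = 450 MPa): end bolts L_c = 55 − 33/2 = 38.5, R_n = min(1.2×38.5×10×450, 2.4×30×10×450) = 207.9 kN/bolt; interior L_c = 85 − 33 = 52, R_n = 280.8 kN/bolt. φR_n = 0.75 × (1×207.9 + 3×280.8) = 787.7 kN.
Tension yield (gross): A_g = 202×10 = 2020 mm². φR_n = 0.90 × 345 × 2020 = 627.2 kN.
Tension rupture (net): A_n = (202 − 1×35)×10 = 1670 mm² (U = 1.0, A_e = A_n). φR_n = 0.75 × 450 × 1670 = 563.6 kN.
Block shear: shear path 1×[55+3×85] = 1×310 mm, A_gv = 3100, A_nv = 1×(310 − 3.5×35)×10 = 1875 mm²; tension to near edge: (57 − 0.5×35)×10 = 395 mm². R_n = min(0.6×450×1875, 0.6×345×3100) + 1.0×450×395 = min(506.25, 641.7) + 177.75 = 684 kN. φR_n = 0.75 × 684 = 513.0 kN.
Governing: min(788.9, 787.7, 627.2, 563.6, 513.0) = 513.0 kN → block shear.

513.0 kN (block shear governs)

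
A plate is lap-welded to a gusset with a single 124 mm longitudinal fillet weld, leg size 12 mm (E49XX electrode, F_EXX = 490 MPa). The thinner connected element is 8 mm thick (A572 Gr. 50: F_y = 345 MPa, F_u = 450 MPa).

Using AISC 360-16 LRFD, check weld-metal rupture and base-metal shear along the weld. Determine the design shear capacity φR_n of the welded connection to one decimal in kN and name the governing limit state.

Weld metal: throat = 0.707×12 = 8.484 mm, L = 124 mm. φR_n = 0.75 × 0.6 × 490 × 8.484 × 124 = 232.0 kN.
Base metal shear (8 mm plate): yield φR_n = 1.0×0.6×345×8×124 = 205.3 kN; rupture φR_n = 0.75×0.6×450×8×124 = 200.9 kN; take 200.9 kN (rupture).
Governing: min(232.0, 200.9) = 200.9 kN → base-metal shear.

200.9 kN (base-metal shear governs)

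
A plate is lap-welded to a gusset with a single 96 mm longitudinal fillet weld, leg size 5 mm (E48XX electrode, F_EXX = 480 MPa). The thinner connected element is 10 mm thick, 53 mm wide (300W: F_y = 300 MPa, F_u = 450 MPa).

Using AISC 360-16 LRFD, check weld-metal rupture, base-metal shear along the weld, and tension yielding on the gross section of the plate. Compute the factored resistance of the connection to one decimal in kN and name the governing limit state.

Weld metal: throat = 0.707×5 = 3.535 mm, L = 96 mm. φR_n = 0.75 × 0.6 × 480 × 3.535 × 96 = 73.3 kN.
Base metal shear (10 mm plate): yield φR_n = 1.0×0.6×300×10×96 = 172.8 kN; rupture φR_n = 0.75×0.6×450×10×96 = 194.4 kN; take 172.8 kN (yield).
Tension yield (gross): A_g = 53×10 = 530 mm². φR_n = 0.90 × 300 × 530 = 143.1 kN.
Governing: min(73.3, 172.8, 143.1) = 73.3 kN → weld metal.

73.3 kN (weld metal governs)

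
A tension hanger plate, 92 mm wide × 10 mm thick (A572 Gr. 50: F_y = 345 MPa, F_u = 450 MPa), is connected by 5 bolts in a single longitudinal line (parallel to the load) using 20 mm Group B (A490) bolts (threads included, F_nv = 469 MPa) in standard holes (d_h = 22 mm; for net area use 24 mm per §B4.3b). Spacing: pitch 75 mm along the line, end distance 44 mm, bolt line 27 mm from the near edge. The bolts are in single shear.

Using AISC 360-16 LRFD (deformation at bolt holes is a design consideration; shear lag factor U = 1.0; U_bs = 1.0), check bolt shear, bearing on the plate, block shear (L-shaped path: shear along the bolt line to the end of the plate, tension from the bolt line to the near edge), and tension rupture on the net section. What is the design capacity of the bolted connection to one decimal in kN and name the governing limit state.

Bolt shear: A_b = π(20)²/4 = 314.16 mm². φR_n = 0.75 × 469 × 314.16 × 5 × 1 = 552.5 kN.
Bearing (10 mm plate, F_u = 450 MPa): end bolts L_c = 44 − 22/2 = 33, R_n = min(1.2×33×10×450, 2.4×20×10×450) = 178.2 kN/bolt; interior L_c = 75 − 22 = 53, R_n = 216 kN/bolt. φR_n = 0.75 × (1×178.2 + 4×216) = 781.7 kN.
Block shear: shear path 1×[44+4×75] = 1×344 mm, A_gv = 3440, A_nv = 1×(344 − 4.5×24)×10 = 2360 mm²; tension to near edge: (27 − 0.5×24)×10 = 150 mm². R_n = min(0.6×450×2360, 0.6×345×3440) + 1.0×450×150 = min(637.2, 712.08) + 67.5 = 704.7 kN. φR_n = 0.75 × 704.7 = 528.5 kN.
Tension rupture (net): A_n = (92 − 1×24)×10 = 680 mm² (U = 1.0, A_e = A_n). φR_n = 0.75 × 450 × 680 = 229.5 kN.
Governing: min(552.5, 781.7, 528.5, 229.5) = 229.5 kN → net-section rupture.

229.5 kN (net-section rupture governs)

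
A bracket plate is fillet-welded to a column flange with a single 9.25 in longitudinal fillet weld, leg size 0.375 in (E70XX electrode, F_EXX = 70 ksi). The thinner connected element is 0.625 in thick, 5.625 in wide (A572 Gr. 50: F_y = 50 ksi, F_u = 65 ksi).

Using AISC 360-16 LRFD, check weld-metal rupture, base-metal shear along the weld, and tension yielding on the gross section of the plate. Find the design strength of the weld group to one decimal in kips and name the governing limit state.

Weld metal: throat = 0.707×0.375 = 0.26513 in, L = 9.25 in. φR_n = 0.75 × 0.6 × 70 × 0.26513 × 9.25 = 77.3 kips.
Base metal shear (0.625 in plate): yield φR_n = 1.0×0.6×50×0.625×9.25 = 173.4 kips; rupture φR_n = 0.75×0.6×65×0.625×9.25 = 169.1 kips; take 169.1 kips (rupture).
Tension yield (gross): A_g = 5.625×0.625 = 3.5156 in². φR_n = 0.90 × 50 × 3.5156 = 158.2 kips.
Governing: min(77.3, 169.1, 158.2) = 77.3 kips → weld metal.

77.3 kips (weld metal governs)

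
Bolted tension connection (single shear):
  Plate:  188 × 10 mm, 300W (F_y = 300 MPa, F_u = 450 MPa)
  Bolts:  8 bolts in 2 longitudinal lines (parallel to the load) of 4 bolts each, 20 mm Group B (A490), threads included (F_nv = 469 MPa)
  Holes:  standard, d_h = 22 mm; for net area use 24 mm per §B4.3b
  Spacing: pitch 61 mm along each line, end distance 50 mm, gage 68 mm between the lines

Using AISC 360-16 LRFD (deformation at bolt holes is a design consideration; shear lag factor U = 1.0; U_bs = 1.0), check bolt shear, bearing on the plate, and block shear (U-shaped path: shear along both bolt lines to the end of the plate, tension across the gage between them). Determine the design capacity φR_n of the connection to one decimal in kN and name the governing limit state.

Bolt shear: A_b = π(20)²/4 = 314.16 mm². φR_n = 0.75 × 469 × 314.16 × 8 × 1 = 884.0 kN.
Bearing (10 mm plate, F_u = 450 MPa): end bolts L_c = 50 − 22/2 = 39, R_n = min(1.2×39×10×450, 2.4×20×10×450) = 210.6 kN/bolt; interior L_c = 61 − 22 = 39, R_n = 210.6 kN/bolt. φR_n = 0.75 × (2×210.6 + 6×210.6) = 1263.6 kN.
Block shear: shear path 2×[50+3×61] = 2×233 mm, A_gv = 4660, A_nv = 2×(233 − 3.5×24)×10 = 2980 mm²; tension across gage: (68 − 1×24)×10 = 440 mm². R_n = min(0.6×450×2980, 0.6×300×4660) + 1.0×450×440 = min(804.6, 838.8) + 198 = 1002.6 kN. φR_n = 0.75 × 1002.6 = 752.0 kN.
Governing: min(884.0, 1263.6, 752.0) = 752.0 kN → block shear.

752.0 kN (block shear governs)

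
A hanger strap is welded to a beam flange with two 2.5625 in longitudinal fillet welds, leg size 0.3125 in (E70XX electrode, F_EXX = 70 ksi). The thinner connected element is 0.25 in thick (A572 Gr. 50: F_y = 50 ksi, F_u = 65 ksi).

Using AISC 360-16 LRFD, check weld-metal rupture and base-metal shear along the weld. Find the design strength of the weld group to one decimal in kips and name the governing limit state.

35.7 kips (weld metal governs)

Weld metal: throat = 0.707×0.3125 = 0.22094 in, L = 2×2.5625 = 5.125 in. φR_n = 0.75 × 0.6 × 70 × 0.22094 × 5.125 = 35.7 kips.
Base metal shear (0.25 in plate): yield φR_n = 1.0×0.6×50×0.25×5.125 = 38.4 kips; rupture φR_n = 0.75×0.6×65×0.25×5.125 = 37.5 kips; take 37.5 kips (rupture).
Governing: min(35.7, 37.5) = 35.7 kips → weld metal.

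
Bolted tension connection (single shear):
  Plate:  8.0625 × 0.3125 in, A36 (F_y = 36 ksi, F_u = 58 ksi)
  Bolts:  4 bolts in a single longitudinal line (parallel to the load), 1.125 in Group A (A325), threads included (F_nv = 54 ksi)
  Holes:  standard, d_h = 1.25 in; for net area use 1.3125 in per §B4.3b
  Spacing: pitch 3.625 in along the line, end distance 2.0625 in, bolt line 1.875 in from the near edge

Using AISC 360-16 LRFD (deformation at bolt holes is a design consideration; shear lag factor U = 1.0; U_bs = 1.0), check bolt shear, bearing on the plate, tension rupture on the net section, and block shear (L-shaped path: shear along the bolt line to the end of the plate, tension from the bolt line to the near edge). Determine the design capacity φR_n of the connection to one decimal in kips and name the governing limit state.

Bolt shear: A_b = π(1.125)²/4 = 0.99402 in². φR_n = 0.75 × 54 × 0.99402 × 4 × 1 = 161.0 kips.
Bearing (0.3125 in plate, F_u = 58 ksi): end bolts L_c = 2.0625 − 1.25/2 = 1.4375, R_n = min(1.2×1.4375×0.3125×58, 2.4×1.125×0.3125×58) = 31.266 kips/bolt; interior L_c = 3.625 − 1.25 = 2.375, R_n = 48.938 kips/bolt. φR_n = 0.75 × (1×31.266 + 3×48.938) = 133.6 kips.
Tension rupture (net): A_n = (8.0625 − 1×1.3125)×0.3125 = 2.1094 in² (U = 1.0, A_e = A_n). φR_n = 0.75 × 58 × 2.1094 = 91.8 kips.
Block shear: shear path 1×[2.0625+3×3.625] = 1×12.9375 in, A_gv = 4.043, A_nv = 1×(12.9375 − 3.5×1.3125)×0.3125 = 2.6074 in²; tension to near edge: (1.875 − 0.5×1.3125)×0.3125 = 0.38086 in². R_n = min(0.6×58×2.6074, 0.6×36×4.043) + 1.0×58×0.38086 = min(90.738, 87.329) + 22.09 = 109.42 kips. φR_n = 0.75 × 109.42 = 82.1 kips.
Governing: min(161.0, 133.6, 91.8, 82.1) = 82.1 kips → block shear.

82.1 kips (block shear governs)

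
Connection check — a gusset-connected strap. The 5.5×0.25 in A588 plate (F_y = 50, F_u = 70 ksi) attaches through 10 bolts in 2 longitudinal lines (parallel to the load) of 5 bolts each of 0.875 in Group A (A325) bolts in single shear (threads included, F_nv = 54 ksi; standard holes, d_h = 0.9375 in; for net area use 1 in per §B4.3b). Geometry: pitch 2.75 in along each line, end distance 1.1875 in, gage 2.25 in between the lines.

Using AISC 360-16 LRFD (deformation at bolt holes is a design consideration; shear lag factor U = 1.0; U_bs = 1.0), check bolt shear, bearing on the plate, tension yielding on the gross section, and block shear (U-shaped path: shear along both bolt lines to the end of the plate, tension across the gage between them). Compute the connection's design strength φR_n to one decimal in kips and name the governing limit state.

61.9 kips (gross-section yield governs)

Bolt shear: A_b = π(0.875)²/4 = 0.60132 in². φR_n = 0.75 × 54 × 0.60132 × 10 × 1 = 243.5 kips.
Bearing (0.25 in plate, F_u = 70 ksi): end bolts L_c = 1.1875 − 0.9375/2 = 0.71875, R_n = min(1.2×0.71875×0.25×70, 2.4×0.875×0.25×70) = 15.094 kips/bolt; interior L_c = 2.75 − 0.9375 = 1.8125, R_n = 36.75 kips/bolt. φR_n = 0.75 × (2×15.094 + 8×36.75) = 243.1 kips.
Tension yield (gross): A_g = 5.5×0.25 = 1.375 in². φR_n = 0.90 × 50 × 1.375 = 61.9 kips.
Block shear: shear path 2×[1.1875+4×2.75] = 2×12.1875 in, A_gv = 6.0938, A_nv = 2×(12.1875 − 4.5×1)×0.25 = 3.8438 in²; tension across gage: (2.25 − 1×1)×0.25 = 0.3125 in². R_n = min(0.6×70×3.8438, 0.6×50×6.0938) + 1.0×70×0.3125 = min(161.44, 182.81) + 21.875 = 183.32 kips. φR_n = 0.75 × 183.32 = 137.5 kips.
Governing: min(243.5, 243.1, 61.9, 137.5) = 61.9 kips → gross-section yield.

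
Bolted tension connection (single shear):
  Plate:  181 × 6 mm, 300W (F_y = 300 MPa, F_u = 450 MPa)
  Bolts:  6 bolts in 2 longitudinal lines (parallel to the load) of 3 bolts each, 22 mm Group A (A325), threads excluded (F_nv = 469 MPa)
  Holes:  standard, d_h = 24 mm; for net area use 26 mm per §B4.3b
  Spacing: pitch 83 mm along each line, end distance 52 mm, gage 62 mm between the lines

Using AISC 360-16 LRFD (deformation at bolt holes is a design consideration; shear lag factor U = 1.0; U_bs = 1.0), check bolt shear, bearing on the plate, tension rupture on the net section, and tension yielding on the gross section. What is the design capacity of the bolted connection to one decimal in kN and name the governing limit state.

261.2 kN (net-section rupture governs)

Bolt shear: A_b = π(22)²/4 = 380.13 mm². φR_n = 0.75 × 469 × 380.13 × 6 × 1 = 802.3 kN.
Bearing (6 mm plate, F_u = 450 MPa): end bolts L_c = 52 − 24/2 = 40, R_n = min(1.2×40×6×450, 2.4×22×6×450) = 129.6 kN/bolt; interior L_c = 83 − 24 = 59, R_n = 142.56 kN/bolt. φR_n = 0.75 × (2×129.6 + 4×142.56) = 622.1 kN.
Tension rupture (net): A_n = (181 − 2×26)×6 = 774 mm² (U = 1.0, A_e = A_n). φR_n = 0.75 × 450 × 774 = 261.2 kN.
Tension yield (gross): A_g = 181×6 = 1086 mm². φR_n = 0.90 × 300 × 1086 = 293.2 kN.
Governing: min(802.3, 622.1, 261.2, 293.2) = 261.2 kN → net-section rupture.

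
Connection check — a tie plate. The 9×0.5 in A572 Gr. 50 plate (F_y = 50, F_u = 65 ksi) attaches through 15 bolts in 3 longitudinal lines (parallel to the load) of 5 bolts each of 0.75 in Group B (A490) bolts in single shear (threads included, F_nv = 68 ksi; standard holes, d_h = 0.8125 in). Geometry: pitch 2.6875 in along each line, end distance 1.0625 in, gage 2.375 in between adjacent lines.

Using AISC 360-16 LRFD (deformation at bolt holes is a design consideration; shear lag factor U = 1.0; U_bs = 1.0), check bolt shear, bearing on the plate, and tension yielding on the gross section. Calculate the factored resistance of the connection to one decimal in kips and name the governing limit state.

Bolt shear: A_b = π(0.75)²/4 = 0.44179 in². φR_n = 0.75 × 68 × 0.44179 × 15 × 1 = 338.0 kips.
Bearing (0.5 in plate, F_u = 65 ksi): end bolts L_c = 1.0625 − 0.8125/2 = 0.65625, R_n = min(1.2×0.65625×0.5×65, 2.4×0.75×0.5×65) = 25.594 kips/bolt; interior L_c = 2.6875 − 0.8125 = 1.875, R_n = 58.5 kips/bolt. φR_n = 0.75 × (3×25.594 + 12×58.5) = 584.1 kips.
Tension yield (gross): A_g = 9×0.5 = 4.5 in². φR_n = 0.90 × 50 × 4.5 = 202.5 kips.
Governing: min(338.0, 584.1, 202.5) = 202.5 kips → gross-section yield.

202.5 kips (gross-section yield governs)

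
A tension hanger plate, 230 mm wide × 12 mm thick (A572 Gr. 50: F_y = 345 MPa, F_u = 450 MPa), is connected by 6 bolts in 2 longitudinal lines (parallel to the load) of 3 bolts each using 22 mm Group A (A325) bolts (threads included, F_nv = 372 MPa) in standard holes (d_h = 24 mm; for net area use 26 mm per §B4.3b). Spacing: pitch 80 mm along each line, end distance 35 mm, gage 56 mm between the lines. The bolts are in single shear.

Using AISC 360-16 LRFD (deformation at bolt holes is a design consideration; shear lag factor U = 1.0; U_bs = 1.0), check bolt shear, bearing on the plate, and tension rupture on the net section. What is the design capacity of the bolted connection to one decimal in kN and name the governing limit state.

Bolt shear: A_b = π(22)²/4 = 380.13 mm². φR_n = 0.75 × 372 × 380.13 × 6 × 1 = 636.3 kN.
Bearing (12 mm plate, F_u = 450 MPa): end bolts L_c = 35 − 24/2 = 23, R_n = min(1.2×23×12×450, 2.4×22×12×450) = 149.04 kN/bolt; interior L_c = 80 − 24 = 56, R_n = 285.12 kN/bolt. φR_n = 0.75 × (2×149.04 + 4×285.12) = 1078.9 kN.
Tension rupture (net): A_n = (230 − 2×26)×12 = 2136 mm² (U = 1.0, A_e = A_n). φR_n = 0.75 × 450 × 2136 = 720.9 kN.
Governing: min(636.3, 1078.9, 720.9) = 636.3 kN → bolt shear.

636.3 kN (bolt shear governs)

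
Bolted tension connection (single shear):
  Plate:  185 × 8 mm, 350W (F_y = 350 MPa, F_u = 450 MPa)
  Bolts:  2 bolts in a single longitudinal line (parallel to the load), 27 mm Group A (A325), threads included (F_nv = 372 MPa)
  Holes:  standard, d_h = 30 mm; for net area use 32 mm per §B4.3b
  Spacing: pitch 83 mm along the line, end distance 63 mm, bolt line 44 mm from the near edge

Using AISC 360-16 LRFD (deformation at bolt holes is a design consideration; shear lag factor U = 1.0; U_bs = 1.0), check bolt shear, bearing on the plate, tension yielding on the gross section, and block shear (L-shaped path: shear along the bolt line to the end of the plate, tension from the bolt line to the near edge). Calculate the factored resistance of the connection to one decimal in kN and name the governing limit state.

234.4 kN (block shear governs)

Bolt shear: A_b = π(27)²/4 = 572.56 mm². φR_n = 0.75 × 372 × 572.56 × 2 × 1 = 319.5 kN.
Bearing (8 mm plate, F_u = 450 MPa): end bolts L_c = 63 − 30/2 = 48, R_n = min(1.2×48×8×450, 2.4×27×8×450) = 207.36 kN/bolt; interior L_c = 83 − 30 = 53, R_n = 228.96 kN/bolt. φR_n = 0.75 × (1×207.36 + 1×228.96) = 327.2 kN.
Tension yield (gross): A_g = 185×8 = 1480 mm². φR_n = 0.90 × 350 × 1480 = 466.2 kN.
Block shear: shear path 1×[63+1×83] = 1×146 mm, A_gv = 1168, A_nv = 1×(146 − 1.5×32)×8 = 784 mm²; tension to near edge: (44 − 0.5×32)×8 = 224 mm². R_n = min(0.6×450×784, 0.6×350×1168) + 1.0×450×224 = min(211.68, 245.28) + 100.8 = 312.48 kN. φR_n = 0.75 × 312.48 = 234.4 kN.
Governing: min(319.5, 327.2, 466.2, 234.4) = 234.4 kN → block shear.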